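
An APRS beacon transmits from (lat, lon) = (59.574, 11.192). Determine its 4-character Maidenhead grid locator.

Shift to the Maidenhead origin (180°W, 90°S): lon 191.19, lat 149.57.
Field: lon ⌊191.19/20⌋ = 9 → J; lat ⌊149.57/10⌋ = 14 → O.
Square: lon ⌊11.19/2⌋ = 5; lat ⌊9.57/1⌋ = 9.

JO59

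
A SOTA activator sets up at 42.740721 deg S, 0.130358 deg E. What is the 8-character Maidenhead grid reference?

Offset from 180°W / 90°S: lon 180.13036°, lat 47.25928°.
Field: lon ⌊180.13036/20⌋ = 9 → J; lat ⌊47.25928/10⌋ = 4 → E.
Square: lon ⌊0.13036/2⌋ = 0; lat ⌊7.25928/1⌋ = 7.
Subsquare: lon ⌊0.13036/0.0833333⌋ = 1 → b; lat ⌊0.25928/0.0416667⌋ = 6 → g.
Extended square: lon ⌊0.04702/0.00833333⌋ = 5; lat ⌊0.00928/0.00416667⌋ = 2.

JE07bg52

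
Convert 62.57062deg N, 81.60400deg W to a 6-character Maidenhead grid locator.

EP92en

Shift to the Maidenhead origin (180°W, 90°S): lon 98.3960, lat 152.5706.
Field (20°×10°, letters A–R): 98.3960/20 → 4 → E, 152.5706/10 → 15 → P; chars EP.
Square (2°×1°, digits 0–9): 18.3960/2 → 9, 2.5706/1 → 2; chars 92.
Subsquare (5′×2.5′, letters a–x): 0.3960/0.0833333 → 4 → e, 0.5706/0.0416667 → 13 → n; chars en.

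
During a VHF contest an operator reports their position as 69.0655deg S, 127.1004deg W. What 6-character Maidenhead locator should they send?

CC60kw

Shift to the Maidenhead origin (180°W, 90°S): lon 52.8996, lat 20.9345.
Field: 52.8996/20 → 2 → C, 20.9345/10 → 2 → C; chars CC.
Square: 12.8996/2 → 6, 0.9345/1 → 0; chars 60.
Subsquare: 0.8996/0.0833333 → 10 → k, 0.9345/0.0416667 → 22 → w; chars kw.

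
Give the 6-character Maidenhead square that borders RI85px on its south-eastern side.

Longitude subsquare p = 15; +1 → 16 = q.
Latitude subsquare x = 23; −1 → 22 = w.

RI85qw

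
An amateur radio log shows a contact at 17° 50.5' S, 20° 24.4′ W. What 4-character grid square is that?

HH92

Offset from 180°W / 90°S: lon 159.59°, lat 72.16°.
Field (20°×10°, letters A–R): lon ⌊159.59/20⌋ = 7 → H; lat ⌊72.16/10⌋ = 7 → H.
Square (2°×1°, digits 0–9): lon ⌊19.59/2⌋ = 9; lat ⌊2.16/1⌋ = 2.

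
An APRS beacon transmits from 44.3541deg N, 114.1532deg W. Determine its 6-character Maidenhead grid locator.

Shift to the Maidenhead origin (180°W, 90°S): lon 65.8468, lat 134.3541.
Field: lon ⌊65.8468/20⌋ = 3 → D; lat ⌊134.3541/10⌋ = 13 → N.
Square: lon ⌊5.8468/2⌋ = 2; lat ⌊4.3541/1⌋ = 4.
Subsquare: lon ⌊1.8468/0.0833333⌋ = 22 → w; lat ⌊0.3541/0.0416667⌋ = 8 → i.

DN24wi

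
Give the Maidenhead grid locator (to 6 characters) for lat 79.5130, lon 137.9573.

PQ89xm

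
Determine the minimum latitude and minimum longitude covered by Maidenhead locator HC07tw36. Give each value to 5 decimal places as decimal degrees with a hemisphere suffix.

62.05833° S, 38.39167° W

Field H=7, C=2: +7·20° lon, +2·10° lat → SW at lon -40°, lat -70°.
Square 0, 7: +0·2° lon, +7·1° lat → SW at lon -40°, lat -63°.
Subsquare t=19, w=22: +19·0.0833333° lon, +22·0.0416667° lat → SW at lon -38.4167°, lat -62.0833°.
Extended square 3, 6: +3·0.00833333° lon, +6·0.00416667° lat → SW at lon -38.3917°, lat -62.0583°.
latitude 62.05833° S, longitude 38.39167° W.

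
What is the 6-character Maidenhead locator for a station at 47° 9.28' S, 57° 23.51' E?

LE82qu

Offset from 180°W / 90°S: lon 237.3918°, lat 42.8453°.
Field: lon ⌊237.3918/20⌋ = 11 → L; lat ⌊42.8453/10⌋ = 4 → E.
Square: lon ⌊17.3918/2⌋ = 8; lat ⌊2.8453/1⌋ = 2.
Subsquare: lon ⌊1.3918/0.0833333⌋ = 16 → q; lat ⌊0.8453/0.0416667⌋ = 20 → u.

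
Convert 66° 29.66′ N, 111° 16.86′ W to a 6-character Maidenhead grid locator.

Shift to the Maidenhead origin (180°W, 90°S): lon 68.7190, lat 156.4943.
Field (20°×10°, letters A–R): 68.7190/20 → 3 → D, 156.4943/10 → 15 → P; chars DP.
Square (2°×1°, digits 0–9): 8.7190/2 → 4, 6.4943/1 → 6; chars 46.
Subsquare (5′×2.5′, letters a–x): 0.7190/0.0833333 → 8 → i, 0.4943/0.0416667 → 11 → l; chars il.

DP46il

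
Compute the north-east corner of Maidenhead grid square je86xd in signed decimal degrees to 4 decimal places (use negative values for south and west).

-43.8333, 18.0000

Field J=9, E=4: +9·20° lon, +4·10° lat → SW at lon 0°, lat -50°.
Square 8, 6: +8·2° lon, +6·1° lat → SW at lon 16°, lat -44°.
Subsquare x=23, d=3: +23·0.0833333° lon, +3·0.0416667° lat → SW at lon 17.9167°, lat -43.875°.
Cell spans 0.0833333° lon × 0.0416667° lat. NE corner is SW corner plus one full cell.
latitude -43.8333, longitude 18.0000.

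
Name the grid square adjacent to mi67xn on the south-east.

MI77am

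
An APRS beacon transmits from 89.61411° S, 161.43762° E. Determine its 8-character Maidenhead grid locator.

RA00rj22

Add 180° to longitude and 90° to latitude: 341.43762, 0.38589.
Field (20°×10°, letters A–R): lon ⌊341.43762/20⌋ = 17 → R; lat ⌊0.38589/10⌋ = 0 → A.
Square (2°×1°, digits 0–9): lon ⌊1.43762/2⌋ = 0; lat ⌊0.38589/1⌋ = 0.
Subsquare (5′×2.5′, letters a–x): lon ⌊1.43762/0.0833333⌋ = 17 → r; lat ⌊0.38589/0.0416667⌋ = 9 → j.
Extended square (30″×15″, digits 0–9): lon ⌊0.02095/0.00833333⌋ = 2; lat ⌊0.01089/0.00416667⌋ = 2.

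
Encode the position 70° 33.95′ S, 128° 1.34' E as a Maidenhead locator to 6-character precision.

PB49ak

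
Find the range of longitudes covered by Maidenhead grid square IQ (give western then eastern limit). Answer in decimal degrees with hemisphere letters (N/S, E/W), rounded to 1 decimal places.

Field I=8, Q=16: +8·20° lon, +16·10° lat → SW at lon -20°, lat 70°.
Cell spans 20° lon × 10° lat.
west 20.0° W, east 0.0° E.

20.0° W, 0.0° E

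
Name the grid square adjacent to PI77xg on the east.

PI87ag

Longitude subsquare x = 23; +1 → 24, wraps to 0 = a, carry into square.
Longitude square 7; +1 → 8.
The latitude characters are unchanged.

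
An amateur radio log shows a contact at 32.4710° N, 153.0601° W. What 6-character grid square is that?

BM32ll

Shift to the Maidenhead origin (180°W, 90°S): lon 26.9399, lat 122.4710.
Field: 26.9399/20 → 1 → B, 122.4710/10 → 12 → M; chars BM.
Square: 6.9399/2 → 3, 2.4710/1 → 2; chars 32.
Subsquare: 0.9399/0.0833333 → 11 → l, 0.4710/0.0416667 → 11 → l; chars ll.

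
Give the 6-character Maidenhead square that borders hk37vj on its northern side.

HK37vk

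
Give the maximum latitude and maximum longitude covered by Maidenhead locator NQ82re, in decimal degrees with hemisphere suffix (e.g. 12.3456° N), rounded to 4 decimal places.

72.2083° N, 97.5000° E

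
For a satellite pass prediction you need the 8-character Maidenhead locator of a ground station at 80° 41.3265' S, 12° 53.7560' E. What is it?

JA69kh74

Add 180° to longitude and 90° to latitude: 192.89593, 9.31122.
Field: lon ⌊192.89593/20⌋ = 9 → J; lat ⌊9.31122/10⌋ = 0 → A.
Square: lon ⌊12.89593/2⌋ = 6; lat ⌊9.31122/1⌋ = 9.
Subsquare: lon ⌊0.89593/0.0833333⌋ = 10 → k; lat ⌊0.31122/0.0416667⌋ = 7 → h.
Extended square: lon ⌊0.06260/0.00833333⌋ = 7; lat ⌊0.01956/0.00416667⌋ = 4.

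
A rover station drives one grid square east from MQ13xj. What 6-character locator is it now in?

MQ23aj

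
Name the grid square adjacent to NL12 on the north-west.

NL03

Longitude square 1; −1 → 0.
Latitude square 2; +1 → 3.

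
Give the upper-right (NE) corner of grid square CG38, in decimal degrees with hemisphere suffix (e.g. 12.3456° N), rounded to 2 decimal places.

Field C=2, G=6: +2·20° lon, +6·10° lat → SW at lon -140°, lat -30°.
Square 3, 8: +3·2° lon, +8·1° lat → SW at lon -134°, lat -22°.
Cell spans 2° lon × 1° lat. NE corner is SW corner plus one full cell.
latitude 21.00° S, longitude 132.00° W.

21.00° S, 132.00° W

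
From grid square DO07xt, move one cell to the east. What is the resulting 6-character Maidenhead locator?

DO17at

Longitude subsquare x = 23; +1 → 24, wraps to 0 = a, carry into square.
Longitude square 0; +1 → 1.
The latitude characters are unchanged.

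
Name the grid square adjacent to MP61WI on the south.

Latitude subsquare i = 8; −1 → 7 = h.
The longitude characters are unchanged.

MP61wh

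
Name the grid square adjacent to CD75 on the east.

CD85

Longitude square 7; +1 → 8.
The latitude characters are unchanged.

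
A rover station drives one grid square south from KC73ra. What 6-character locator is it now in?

KC72rx

Latitude subsquare a = 0; −1 → -1, wraps to 23 = x, carry into square.
Latitude square 3; −1 → 2.
The longitude characters are unchanged.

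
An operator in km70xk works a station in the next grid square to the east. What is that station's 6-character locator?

Longitude subsquare x = 23; +1 → 24, wraps to 0 = a, carry into square.
Longitude square 7; +1 → 8.
The latitude characters are unchanged.

KM80ak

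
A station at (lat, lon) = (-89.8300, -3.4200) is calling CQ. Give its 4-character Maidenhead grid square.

IA80

Shift to the Maidenhead origin (180°W, 90°S): lon 176.58, lat 0.17.
Field: lon ⌊176.58/20⌋ = 8 → I; lat ⌊0.17/10⌋ = 0 → A.
Square: lon ⌊16.58/2⌋ = 8; lat ⌊0.17/1⌋ = 0.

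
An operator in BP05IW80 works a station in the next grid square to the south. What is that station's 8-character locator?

Latitude extended square 0; −1 → -1, wraps to 9, carry into subsquare.
Latitude subsquare w = 22; −1 → 21 = v.
The longitude characters are unchanged.

BP05iv89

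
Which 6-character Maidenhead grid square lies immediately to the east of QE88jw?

QE88kw

Longitude subsquare j = 9; +1 → 10 = k.
The latitude characters are unchanged.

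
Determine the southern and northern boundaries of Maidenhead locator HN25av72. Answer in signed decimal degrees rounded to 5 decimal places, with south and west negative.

45.88333, 45.88750

Field H=7, N=13: +7·20° lon, +13·10° lat → SW at lon -40°, lat 40°.
Square 2, 5: +2·2° lon, +5·1° lat → SW at lon -36°, lat 45°.
Subsquare a=0, v=21: +0·0.0833333° lon, +21·0.0416667° lat → SW at lon -36°, lat 45.875°.
Extended square 7, 2: +7·0.00833333° lon, +2·0.00416667° lat → SW at lon -35.9417°, lat 45.8833°.
Cell spans 0.00833333° lon × 0.00416667° lat.
south 45.88333, north 45.88750.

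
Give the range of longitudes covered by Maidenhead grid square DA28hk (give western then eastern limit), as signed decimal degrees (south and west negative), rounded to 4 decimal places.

-115.4167, -115.3333

Field D=3, A=0: +3·20° lon, +0·10° lat → SW at lon -120°, lat -90°.
Square 2, 8: +2·2° lon, +8·1° lat → SW at lon -116°, lat -82°.
Subsquare h=7, k=10: +7·0.0833333° lon, +10·0.0416667° lat → SW at lon -115.417°, lat -81.5833°.
Cell spans 0.0833333° lon × 0.0416667° lat.
west -115.4167, east -115.3333.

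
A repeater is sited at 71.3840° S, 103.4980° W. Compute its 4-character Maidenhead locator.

DB88

Shift to the Maidenhead origin (180°W, 90°S): lon 76.50, lat 18.62.
Field (20°×10°, letters A–R): 76.50/20 → 3 → D, 18.62/10 → 1 → B; chars DB.
Square (2°×1°, digits 0–9): 16.50/2 → 8, 8.62/1 → 8; chars 88.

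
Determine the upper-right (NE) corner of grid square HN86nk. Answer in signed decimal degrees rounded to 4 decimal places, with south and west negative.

46.4583, -22.8333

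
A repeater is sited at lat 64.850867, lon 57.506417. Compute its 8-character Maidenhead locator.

LP84su04

Offset from 180°W / 90°S: lon 237.50642°, lat 154.85087°.
Field: 237.50642/20 → 11 → L, 154.85087/10 → 15 → P; chars LP.
Square: 17.50642/2 → 8, 4.85087/1 → 4; chars 84.
Subsquare: 1.50642/0.0833333 → 18 → s, 0.85087/0.0416667 → 20 → u; chars su.
Extended square: 0.00642/0.00833333 → 0, 0.01753/0.00416667 → 4; chars 04.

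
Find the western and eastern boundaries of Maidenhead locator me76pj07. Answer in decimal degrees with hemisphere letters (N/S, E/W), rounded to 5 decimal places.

75.25000° E, 75.25833° E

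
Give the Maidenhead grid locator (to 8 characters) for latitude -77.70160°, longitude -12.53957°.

Shift to the Maidenhead origin (180°W, 90°S): lon 167.46043, lat 12.29840.
Field: 167.46043/20 → 8 → I, 12.29840/10 → 1 → B; chars IB.
Square: 7.46043/2 → 3, 2.29840/1 → 2; chars 32.
Subsquare: 1.46043/0.0833333 → 17 → r, 0.29840/0.0416667 → 7 → h; chars rh.
Extended square: 0.04376/0.00833333 → 5, 0.00673/0.00416667 → 1; chars 51.

IB32rh51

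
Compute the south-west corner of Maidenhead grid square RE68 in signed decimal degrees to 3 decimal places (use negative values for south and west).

-42.000, 172.000

Field R=17, E=4: +17·20° lon, +4·10° lat → SW at lon 160°, lat -50°.
Square 6, 8: +6·2° lon, +8·1° lat → SW at lon 172°, lat -42°.
latitude -42.000, longitude 172.000.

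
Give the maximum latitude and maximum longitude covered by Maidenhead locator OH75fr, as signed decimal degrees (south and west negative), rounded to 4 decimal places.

-14.2500, 114.5000

Field O=14, H=7: +14·20° lon, +7·10° lat → SW at lon 100°, lat -20°.
Square 7, 5: +7·2° lon, +5·1° lat → SW at lon 114°, lat -15°.
Subsquare f=5, r=17: +5·0.0833333° lon, +17·0.0416667° lat → SW at lon 114.417°, lat -14.2917°.
Cell spans 0.0833333° lon × 0.0416667° lat. NE corner is SW corner plus one full cell.
latitude -14.2500, longitude 114.5000.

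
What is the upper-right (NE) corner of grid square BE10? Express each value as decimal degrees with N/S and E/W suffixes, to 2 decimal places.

49.00° S, 156.00° W

Field B=1, E=4: +1·20° lon, +4·10° lat → SW at lon -160°, lat -50°.
Square 1, 0: +1·2° lon, +0·1° lat → SW at lon -158°, lat -50°.
Cell spans 2° lon × 1° lat. NE corner is SW corner plus one full cell.
latitude 49.00° S, longitude 156.00° W.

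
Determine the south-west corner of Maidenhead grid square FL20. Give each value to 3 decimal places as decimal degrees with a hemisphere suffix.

Field F=5, L=11: +5·20° lon, +11·10° lat → SW at lon -80°, lat 20°.
Square 2, 0: +2·2° lon, +0·1° lat → SW at lon -76°, lat 20°.
latitude 20.000° N, longitude 76.000° W.

20.000° N, 76.000° W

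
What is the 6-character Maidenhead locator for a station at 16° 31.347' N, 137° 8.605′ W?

CK16km

Shift to the Maidenhead origin (180°W, 90°S): lon 42.8566, lat 106.5224.
Field (20°×10°, letters A–R): 42.8566/20 → 2 → C, 106.5224/10 → 10 → K; chars CK.
Square (2°×1°, digits 0–9): 2.8566/2 → 1, 6.5224/1 → 6; chars 16.
Subsquare (5′×2.5′, letters a–x): 0.8566/0.0833333 → 10 → k, 0.5224/0.0416667 → 12 → m; chars km.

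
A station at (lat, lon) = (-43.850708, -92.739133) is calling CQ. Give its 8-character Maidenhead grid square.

Shift to the Maidenhead origin (180°W, 90°S): lon 87.26087, lat 46.14929.
Field (20°×10°, letters A–R): 87.26087/20 → 4 → E, 46.14929/10 → 4 → E; chars EE.
Square (2°×1°, digits 0–9): 7.26087/2 → 3, 6.14929/1 → 6; chars 36.
Subsquare (5′×2.5′, letters a–x): 1.26087/0.0833333 → 15 → p, 0.14929/0.0416667 → 3 → d; chars pd.
Extended square (30″×15″, digits 0–9): 0.01087/0.00833333 → 1, 0.02429/0.00416667 → 5; chars 15.

EE36pd15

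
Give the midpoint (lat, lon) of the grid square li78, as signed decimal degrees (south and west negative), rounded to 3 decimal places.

Field L=11, I=8: +11·20° lon, +8·10° lat → SW at lon 40°, lat -10°.
Square 7, 8: +7·2° lon, +8·1° lat → SW at lon 54°, lat -2°.
Cell spans 2° lon × 1° lat. Centre is SW corner plus half of each.
latitude -1.500, longitude 55.000.

-1.500, 55.000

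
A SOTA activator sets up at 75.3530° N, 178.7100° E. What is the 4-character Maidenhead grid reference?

RQ95

Shift to the Maidenhead origin (180°W, 90°S): lon 358.71, lat 165.35.
Field: lon ⌊358.71/20⌋ = 17 → R; lat ⌊165.35/10⌋ = 16 → Q.
Square: lon ⌊18.71/2⌋ = 9; lat ⌊5.35/1⌋ = 5.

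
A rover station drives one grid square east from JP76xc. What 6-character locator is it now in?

JP86ac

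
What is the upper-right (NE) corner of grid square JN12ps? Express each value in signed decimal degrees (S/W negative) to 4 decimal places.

Field J=9, N=13: +9·20° lon, +13·10° lat → SW at lon 0°, lat 40°.
Square 1, 2: +1·2° lon, +2·1° lat → SW at lon 2°, lat 42°.
Subsquare p=15, s=18: +15·0.0833333° lon, +18·0.0416667° lat → SW at lon 3.25°, lat 42.75°.
Cell spans 0.0833333° lon × 0.0416667° lat. NE corner is SW corner plus one full cell.
latitude 42.7917, longitude 3.3333.

42.7917, 3.3333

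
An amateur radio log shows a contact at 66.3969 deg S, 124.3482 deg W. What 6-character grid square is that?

Shift to the Maidenhead origin (180°W, 90°S): lon 55.6518, lat 23.6031.
Field: 55.6518/20 → 2 → C, 23.6031/10 → 2 → C; chars CC.
Square: 15.6518/2 → 7, 3.6031/1 → 3; chars 73.
Subsquare: 1.6518/0.0833333 → 19 → t, 0.6031/0.0416667 → 14 → o; chars to.

CC73to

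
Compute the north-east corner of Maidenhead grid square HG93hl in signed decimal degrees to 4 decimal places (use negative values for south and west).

-26.5000, -21.3333

Field H=7, G=6: +7·20° lon, +6·10° lat → SW at lon -40°, lat -30°.
Square 9, 3: +9·2° lon, +3·1° lat → SW at lon -22°, lat -27°.
Subsquare h=7, l=11: +7·0.0833333° lon, +11·0.0416667° lat → SW at lon -21.4167°, lat -26.5417°.
Cell spans 0.0833333° lon × 0.0416667° lat. NE corner is SW corner plus one full cell.
latitude -26.5000, longitude -21.3333.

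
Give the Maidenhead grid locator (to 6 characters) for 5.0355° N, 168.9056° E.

Offset from 180°W / 90°S: lon 348.9056°, lat 95.0355°.
Field (20°×10°, letters A–R): 348.9056/20 → 17 → R, 95.0355/10 → 9 → J; chars RJ.
Square (2°×1°, digits 0–9): 8.9056/2 → 4, 5.0355/1 → 5; chars 45.
Subsquare (5′×2.5′, letters a–x): 0.9056/0.0833333 → 10 → k, 0.0355/0.0416667 → 0 → a; chars ka.

RJ45ka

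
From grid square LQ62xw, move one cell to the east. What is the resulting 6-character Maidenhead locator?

Longitude subsquare x = 23; +1 → 24, wraps to 0 = a, carry into square.
Longitude square 6; +1 → 7.
The latitude characters are unchanged.

LQ72aw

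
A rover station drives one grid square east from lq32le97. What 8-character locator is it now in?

LQ32me07

Longitude extended square 9; +1 → 10, wraps to 0, carry into subsquare.
Longitude subsquare l = 11; +1 → 12 = m.
The latitude characters are unchanged.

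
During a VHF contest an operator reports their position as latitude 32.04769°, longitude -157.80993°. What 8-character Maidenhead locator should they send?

BM12cb21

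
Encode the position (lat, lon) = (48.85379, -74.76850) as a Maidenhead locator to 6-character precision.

Shift to the Maidenhead origin (180°W, 90°S): lon 105.2315, lat 138.8538.
Field: 105.2315/20 → 5 → F, 138.8538/10 → 13 → N; chars FN.
Square: 5.2315/2 → 2, 8.8538/1 → 8; chars 28.
Subsquare: 1.2315/0.0833333 → 14 → o, 0.8538/0.0416667 → 20 → u; chars ou.

FN28ou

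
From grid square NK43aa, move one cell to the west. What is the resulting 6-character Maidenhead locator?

Longitude subsquare a = 0; −1 → -1, wraps to 23 = x, carry into square.
Longitude square 4; −1 → 3.
The latitude characters are unchanged.

NK33xa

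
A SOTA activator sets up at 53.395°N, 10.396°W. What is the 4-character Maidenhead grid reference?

IO43

Shift to the Maidenhead origin (180°W, 90°S): lon 169.60, lat 143.40.
Field: 169.60/20 → 8 → I, 143.40/10 → 14 → O; chars IO.
Square: 9.60/2 → 4, 3.40/1 → 3; chars 43.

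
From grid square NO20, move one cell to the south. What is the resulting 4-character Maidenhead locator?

Latitude square 0; −1 → -1, wraps to 9, carry into field.
Latitude field O = 14; −1 → 13 = N.
The longitude characters are unchanged.

NN29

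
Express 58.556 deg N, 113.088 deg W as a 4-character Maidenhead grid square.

DO38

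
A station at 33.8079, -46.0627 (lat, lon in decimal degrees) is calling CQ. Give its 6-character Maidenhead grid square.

GM63xt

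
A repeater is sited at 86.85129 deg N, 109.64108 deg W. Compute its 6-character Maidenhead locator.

Add 180° to longitude and 90° to latitude: 70.3589, 176.8513.
Field (20°×10°, letters A–R): lon ⌊70.3589/20⌋ = 3 → D; lat ⌊176.8513/10⌋ = 17 → R.
Square (2°×1°, digits 0–9): lon ⌊10.3589/2⌋ = 5; lat ⌊6.8513/1⌋ = 6.
Subsquare (5′×2.5′, letters a–x): lon ⌊0.3589/0.0833333⌋ = 4 → e; lat ⌊0.8513/0.0416667⌋ = 20 → u.

DR56eu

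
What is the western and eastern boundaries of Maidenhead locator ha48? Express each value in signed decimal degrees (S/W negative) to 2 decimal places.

-32.00, -30.00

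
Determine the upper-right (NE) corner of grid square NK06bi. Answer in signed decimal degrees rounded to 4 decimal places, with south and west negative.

Field N=13, K=10: +13·20° lon, +10·10° lat → SW at lon 80°, lat 10°.
Square 0, 6: +0·2° lon, +6·1° lat → SW at lon 80°, lat 16°.
Subsquare b=1, i=8: +1·0.0833333° lon, +8·0.0416667° lat → SW at lon 80.0833°, lat 16.3333°.
Cell spans 0.0833333° lon × 0.0416667° lat. NE corner is SW corner plus one full cell.
latitude 16.3750, longitude 80.1667.

16.3750, 80.1667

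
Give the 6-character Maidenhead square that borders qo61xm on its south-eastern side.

Longitude subsquare x = 23; +1 → 24, wraps to 0 = a, carry into square.
Longitude square 6; +1 → 7.
Latitude subsquare m = 12; −1 → 11 = l.

QO71al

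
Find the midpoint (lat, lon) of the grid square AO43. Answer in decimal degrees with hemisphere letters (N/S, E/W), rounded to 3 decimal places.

53.500° N, 171.000° W

Field A=0, O=14: +0·20° lon, +14·10° lat → SW at lon -180°, lat 50°.
Square 4, 3: +4·2° lon, +3·1° lat → SW at lon -172°, lat 53°.
Cell spans 2° lon × 1° lat. Centre is SW corner plus half of each.
latitude 53.500° N, longitude 171.000° W.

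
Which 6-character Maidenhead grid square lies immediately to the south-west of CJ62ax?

CJ52xw

Longitude subsquare a = 0; −1 → -1, wraps to 23 = x, carry into square.
Longitude square 6; −1 → 5.
Latitude subsquare x = 23; −1 → 22 = w.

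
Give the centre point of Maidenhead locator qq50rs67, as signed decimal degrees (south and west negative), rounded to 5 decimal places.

70.78125, 151.47083

Field Q=16, Q=16: +16·20° lon, +16·10° lat → SW at lon 140°, lat 70°.
Square 5, 0: +5·2° lon, +0·1° lat → SW at lon 150°, lat 70°.
Subsquare r=17, s=18: +17·0.0833333° lon, +18·0.0416667° lat → SW at lon 151.417°, lat 70.75°.
Extended square 6, 7: +6·0.00833333° lon, +7·0.00416667° lat → SW at lon 151.467°, lat 70.7792°.
Cell spans 0.00833333° lon × 0.00416667° lat. Centre is SW corner plus half of each.
latitude 70.78125, longitude 151.47083.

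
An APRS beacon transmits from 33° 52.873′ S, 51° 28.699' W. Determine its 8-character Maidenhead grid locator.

Offset from 180°W / 90°S: lon 128.52168°, lat 56.11878°.
Field (20°×10°, letters A–R): 128.52168/20 → 6 → G, 56.11878/10 → 5 → F; chars GF.
Square (2°×1°, digits 0–9): 8.52168/2 → 4, 6.11878/1 → 6; chars 46.
Subsquare (5′×2.5′, letters a–x): 0.52168/0.0833333 → 6 → g, 0.11878/0.0416667 → 2 → c; chars gc.
Extended square (30″×15″, digits 0–9): 0.02168/0.00833333 → 2, 0.03545/0.00416667 → 8; chars 28.

GF46gc28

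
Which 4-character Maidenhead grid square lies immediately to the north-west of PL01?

OL92

Longitude square 0; −1 → -1, wraps to 9, carry into field.
Longitude field P = 15; −1 → 14 = O.
Latitude square 1; +1 → 2.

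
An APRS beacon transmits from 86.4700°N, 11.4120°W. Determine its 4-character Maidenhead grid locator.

IR46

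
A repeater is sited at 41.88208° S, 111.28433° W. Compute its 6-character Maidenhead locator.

DE48ic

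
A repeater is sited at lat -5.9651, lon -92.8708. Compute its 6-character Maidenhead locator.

Shift to the Maidenhead origin (180°W, 90°S): lon 87.1292, lat 84.0349.
Field: 87.1292/20 → 4 → E, 84.0349/10 → 8 → I; chars EI.
Square: 7.1292/2 → 3, 4.0349/1 → 4; chars 34.
Subsquare: 1.1292/0.0833333 → 13 → n, 0.0349/0.0416667 → 0 → a; chars na.

EI34na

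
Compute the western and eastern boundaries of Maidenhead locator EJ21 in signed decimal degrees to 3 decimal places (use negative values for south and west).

-96.000, -94.000

Field E=4, J=9: +4·20° lon, +9·10° lat → SW at lon -100°, lat 0°.
Square 2, 1: +2·2° lon, +1·1° lat → SW at lon -96°, lat 1°.
Cell spans 2° lon × 1° lat.
west -96.000, east -94.000.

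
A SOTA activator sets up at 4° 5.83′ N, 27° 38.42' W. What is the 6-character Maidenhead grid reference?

Add 180° to longitude and 90° to latitude: 152.3597, 94.0972.
Field: lon ⌊152.3597/20⌋ = 7 → H; lat ⌊94.0972/10⌋ = 9 → J.
Square: lon ⌊12.3597/2⌋ = 6; lat ⌊4.0972/1⌋ = 4.
Subsquare: lon ⌊0.3597/0.0833333⌋ = 4 → e; lat ⌊0.0972/0.0416667⌋ = 2 → c.

HJ64ec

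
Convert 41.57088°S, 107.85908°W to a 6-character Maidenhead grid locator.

Add 180° to longitude and 90° to latitude: 72.1409, 48.4291.
Field (20°×10°, letters A–R): 72.1409/20 → 3 → D, 48.4291/10 → 4 → E; chars DE.
Square (2°×1°, digits 0–9): 12.1409/2 → 6, 8.4291/1 → 8; chars 68.
Subsquare (5′×2.5′, letters a–x): 0.1409/0.0833333 → 1 → b, 0.4291/0.0416667 → 10 → k; chars bk.

DE68bk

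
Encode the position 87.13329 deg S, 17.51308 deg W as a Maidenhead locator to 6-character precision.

Add 180° to longitude and 90° to latitude: 162.4869, 2.8667.
Field: 162.4869/20 → 8 → I, 2.8667/10 → 0 → A; chars IA.
Square: 2.4869/2 → 1, 2.8667/1 → 2; chars 12.
Subsquare: 0.4869/0.0833333 → 5 → f, 0.8667/0.0416667 → 20 → u; chars fu.

IA12fu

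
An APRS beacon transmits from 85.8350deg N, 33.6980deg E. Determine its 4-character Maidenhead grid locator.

Shift to the Maidenhead origin (180°W, 90°S): lon 213.70, lat 175.83.
Field: 213.70/20 → 10 → K, 175.83/10 → 17 → R; chars KR.
Square: 13.70/2 → 6, 5.83/1 → 5; chars 65.

KR65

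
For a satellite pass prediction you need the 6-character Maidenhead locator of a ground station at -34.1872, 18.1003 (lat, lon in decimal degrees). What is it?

Add 180° to longitude and 90° to latitude: 198.1003, 55.8128.
Field: lon ⌊198.1003/20⌋ = 9 → J; lat ⌊55.8128/10⌋ = 5 → F.
Square: lon ⌊18.1003/2⌋ = 9; lat ⌊5.8128/1⌋ = 5.
Subsquare: lon ⌊0.1003/0.0833333⌋ = 1 → b; lat ⌊0.8128/0.0416667⌋ = 19 → t.

JF95bt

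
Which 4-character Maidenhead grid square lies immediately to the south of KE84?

KE83

Latitude square 4; −1 → 3.
The longitude characters are unchanged.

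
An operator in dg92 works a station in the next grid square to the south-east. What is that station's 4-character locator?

EG01

Longitude square 9; +1 → 10, wraps to 0, carry into field.
Longitude field D = 3; +1 → 4 = E.
Latitude square 2; −1 → 1.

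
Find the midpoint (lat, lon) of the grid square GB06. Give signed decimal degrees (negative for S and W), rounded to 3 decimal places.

-73.500, -59.000

Field G=6, B=1: +6·20° lon, +1·10° lat → SW at lon -60°, lat -80°.
Square 0, 6: +0·2° lon, +6·1° lat → SW at lon -60°, lat -74°.
Cell spans 2° lon × 1° lat. Centre is SW corner plus half of each.
latitude -73.500, longitude -59.000.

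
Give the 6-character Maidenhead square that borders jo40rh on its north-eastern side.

JO40si

Longitude subsquare r = 17; +1 → 18 = s.
Latitude subsquare h = 7; +1 → 8 = i.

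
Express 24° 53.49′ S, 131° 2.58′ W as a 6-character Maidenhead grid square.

CG45lc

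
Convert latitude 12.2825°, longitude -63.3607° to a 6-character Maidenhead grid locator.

FK82hg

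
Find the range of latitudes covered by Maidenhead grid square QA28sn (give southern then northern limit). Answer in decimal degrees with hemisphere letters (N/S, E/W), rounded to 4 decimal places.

Field Q=16, A=0: +16·20° lon, +0·10° lat → SW at lon 140°, lat -90°.
Square 2, 8: +2·2° lon, +8·1° lat → SW at lon 144°, lat -82°.
Subsquare s=18, n=13: +18·0.0833333° lon, +13·0.0416667° lat → SW at lon 145.5°, lat -81.4583°.
Cell spans 0.0833333° lon × 0.0416667° lat.
south 81.4583° S, north 81.4167° S.

81.4583° S, 81.4167° S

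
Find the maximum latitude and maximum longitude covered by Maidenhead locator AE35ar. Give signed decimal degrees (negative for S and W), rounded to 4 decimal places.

Field A=0, E=4: +0·20° lon, +4·10° lat → SW at lon -180°, lat -50°.
Square 3, 5: +3·2° lon, +5·1° lat → SW at lon -174°, lat -45°.
Subsquare a=0, r=17: +0·0.0833333° lon, +17·0.0416667° lat → SW at lon -174°, lat -44.2917°.
Cell spans 0.0833333° lon × 0.0416667° lat. NE corner is SW corner plus one full cell.
latitude -44.2500, longitude -173.9167.

-44.2500, -173.9167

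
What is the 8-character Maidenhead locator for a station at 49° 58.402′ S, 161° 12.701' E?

Add 180° to longitude and 90° to latitude: 341.21168, 40.02663.
Field: lon ⌊341.21168/20⌋ = 17 → R; lat ⌊40.02663/10⌋ = 4 → E.
Square: lon ⌊1.21168/2⌋ = 0; lat ⌊0.02663/1⌋ = 0.
Subsquare: lon ⌊1.21168/0.0833333⌋ = 14 → o; lat ⌊0.02663/0.0416667⌋ = 0 → a.
Extended square: lon ⌊0.04502/0.00833333⌋ = 5; lat ⌊0.02663/0.00416667⌋ = 6.

RE00oa56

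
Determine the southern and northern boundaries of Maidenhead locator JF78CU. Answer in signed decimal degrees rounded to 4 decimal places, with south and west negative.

Field J=9, F=5: +9·20° lon, +5·10° lat → SW at lon 0°, lat -40°.
Square 7, 8: +7·2° lon, +8·1° lat → SW at lon 14°, lat -32°.
Subsquare c=2, u=20: +2·0.0833333° lon, +20·0.0416667° lat → SW at lon 14.1667°, lat -31.1667°.
Cell spans 0.0833333° lon × 0.0416667° lat.
south -31.1667, north -31.1250.

-31.1667, -31.1250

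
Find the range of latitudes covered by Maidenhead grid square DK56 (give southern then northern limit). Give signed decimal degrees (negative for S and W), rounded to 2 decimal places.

16.00, 17.00

Field D=3, K=10: +3·20° lon, +10·10° lat → SW at lon -120°, lat 10°.
Square 5, 6: +5·2° lon, +6·1° lat → SW at lon -110°, lat 16°.
Cell spans 2° lon × 1° lat.
south 16.00, north 17.00.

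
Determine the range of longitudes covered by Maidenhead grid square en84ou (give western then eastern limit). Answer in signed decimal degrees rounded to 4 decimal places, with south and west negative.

Field E=4, N=13: +4·20° lon, +13·10° lat → SW at lon -100°, lat 40°.
Square 8, 4: +8·2° lon, +4·1° lat → SW at lon -84°, lat 44°.
Subsquare o=14, u=20: +14·0.0833333° lon, +20·0.0416667° lat → SW at lon -82.8333°, lat 44.8333°.
Cell spans 0.0833333° lon × 0.0416667° lat.
west -82.8333, east -82.7500.

-82.8333, -82.7500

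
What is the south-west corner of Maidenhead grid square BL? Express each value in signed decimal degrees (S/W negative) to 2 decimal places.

Field B=1, L=11: +1·20° lon, +11·10° lat → SW at lon -160°, lat 20°.
latitude 20.00, longitude -160.00.

20.00, -160.00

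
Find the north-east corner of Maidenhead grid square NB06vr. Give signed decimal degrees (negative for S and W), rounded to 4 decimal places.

Field N=13, B=1: +13·20° lon, +1·10° lat → SW at lon 80°, lat -80°.
Square 0, 6: +0·2° lon, +6·1° lat → SW at lon 80°, lat -74°.
Subsquare v=21, r=17: +21·0.0833333° lon, +17·0.0416667° lat → SW at lon 81.75°, lat -73.2917°.
Cell spans 0.0833333° lon × 0.0416667° lat. NE corner is SW corner plus one full cell.
latitude -73.2500, longitude 81.8333.

-73.2500, 81.8333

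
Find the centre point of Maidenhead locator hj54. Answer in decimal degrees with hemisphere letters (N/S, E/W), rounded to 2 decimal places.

4.50° N, 29.00° W

Field H=7, J=9: +7·20° lon, +9·10° lat → SW at lon -40°, lat 0°.
Square 5, 4: +5·2° lon, +4·1° lat → SW at lon -30°, lat 4°.
Cell spans 2° lon × 1° lat. Centre is SW corner plus half of each.
latitude 4.50° N, longitude 29.00° W.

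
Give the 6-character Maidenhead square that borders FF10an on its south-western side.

Longitude subsquare a = 0; −1 → -1, wraps to 23 = x, carry into square.
Longitude square 1; −1 → 0.
Latitude subsquare n = 13; −1 → 12 = m.

FF00xm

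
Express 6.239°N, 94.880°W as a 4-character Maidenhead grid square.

Shift to the Maidenhead origin (180°W, 90°S): lon 85.12, lat 96.24.
Field (20°×10°, letters A–R): 85.12/20 → 4 → E, 96.24/10 → 9 → J; chars EJ.
Square (2°×1°, digits 0–9): 5.12/2 → 2, 6.24/1 → 6; chars 26.

EJ26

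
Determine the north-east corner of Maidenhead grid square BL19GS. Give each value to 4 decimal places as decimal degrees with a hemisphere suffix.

29.7917° N, 157.4167° W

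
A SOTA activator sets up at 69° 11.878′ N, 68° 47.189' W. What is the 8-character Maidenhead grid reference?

FP59oe57

Offset from 180°W / 90°S: lon 111.21352°, lat 159.19797°.
Field (20°×10°, letters A–R): 111.21352/20 → 5 → F, 159.19797/10 → 15 → P; chars FP.
Square (2°×1°, digits 0–9): 11.21352/2 → 5, 9.19797/1 → 9; chars 59.
Subsquare (5′×2.5′, letters a–x): 1.21352/0.0833333 → 14 → o, 0.19797/0.0416667 → 4 → e; chars oe.
Extended square (30″×15″, digits 0–9): 0.04685/0.00833333 → 5, 0.03130/0.00416667 → 7; chars 57.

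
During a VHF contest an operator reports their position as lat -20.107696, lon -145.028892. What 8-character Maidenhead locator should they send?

Shift to the Maidenhead origin (180°W, 90°S): lon 34.97111, lat 69.89230.
Field: lon ⌊34.97111/20⌋ = 1 → B; lat ⌊69.89230/10⌋ = 6 → G.
Square: lon ⌊14.97111/2⌋ = 7; lat ⌊9.89230/1⌋ = 9.
Subsquare: lon ⌊0.97111/0.0833333⌋ = 11 → l; lat ⌊0.89230/0.0416667⌋ = 21 → v.
Extended square: lon ⌊0.05444/0.00833333⌋ = 6; lat ⌊0.01730/0.00416667⌋ = 4.

BG79lv64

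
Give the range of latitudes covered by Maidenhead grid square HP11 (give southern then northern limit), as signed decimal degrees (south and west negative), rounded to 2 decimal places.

61.00, 62.00

Field H=7, P=15: +7·20° lon, +15·10° lat → SW at lon -40°, lat 60°.
Square 1, 1: +1·2° lon, +1·1° lat → SW at lon -38°, lat 61°.
Cell spans 2° lon × 1° lat.
south 61.00, north 62.00.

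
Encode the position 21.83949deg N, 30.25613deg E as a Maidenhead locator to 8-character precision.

Shift to the Maidenhead origin (180°W, 90°S): lon 210.25613, lat 111.83949.
Field: 210.25613/20 → 10 → K, 111.83949/10 → 11 → L; chars KL.
Square: 10.25613/2 → 5, 1.83949/1 → 1; chars 51.
Subsquare: 0.25613/0.0833333 → 3 → d, 0.83949/0.0416667 → 20 → u; chars du.
Extended square: 0.00613/0.00833333 → 0, 0.00616/0.00416667 → 1; chars 01.

KL51du01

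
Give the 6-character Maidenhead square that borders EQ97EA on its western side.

EQ97da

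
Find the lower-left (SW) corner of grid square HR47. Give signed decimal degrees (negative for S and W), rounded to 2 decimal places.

87.00, -32.00

Field H=7, R=17: +7·20° lon, +17·10° lat → SW at lon -40°, lat 80°.
Square 4, 7: +4·2° lon, +7·1° lat → SW at lon -32°, lat 87°.
latitude 87.00, longitude -32.00.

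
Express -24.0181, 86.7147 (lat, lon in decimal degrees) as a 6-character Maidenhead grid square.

NG35ix

Offset from 180°W / 90°S: lon 266.7147°, lat 65.9819°.
Field: 266.7147/20 → 13 → N, 65.9819/10 → 6 → G; chars NG.
Square: 6.7147/2 → 3, 5.9819/1 → 5; chars 35.
Subsquare: 0.7147/0.0833333 → 8 → i, 0.9819/0.0416667 → 23 → x; chars ix.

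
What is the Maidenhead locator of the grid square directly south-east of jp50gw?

Longitude subsquare g = 6; +1 → 7 = h.
Latitude subsquare w = 22; −1 → 21 = v.

JP50hv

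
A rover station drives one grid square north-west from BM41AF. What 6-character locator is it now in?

BM31xg

Longitude subsquare a = 0; −1 → -1, wraps to 23 = x, carry into square.
Longitude square 4; −1 → 3.
Latitude subsquare f = 5; +1 → 6 = g.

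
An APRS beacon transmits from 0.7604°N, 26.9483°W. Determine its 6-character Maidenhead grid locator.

Offset from 180°W / 90°S: lon 153.0517°, lat 90.7604°.
Field: lon ⌊153.0517/20⌋ = 7 → H; lat ⌊90.7604/10⌋ = 9 → J.
Square: lon ⌊13.0517/2⌋ = 6; lat ⌊0.7604/1⌋ = 0.
Subsquare: lon ⌊1.0517/0.0833333⌋ = 12 → m; lat ⌊0.7604/0.0416667⌋ = 18 → s.

HJ60ms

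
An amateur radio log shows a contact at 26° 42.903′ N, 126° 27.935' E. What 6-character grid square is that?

Shift to the Maidenhead origin (180°W, 90°S): lon 306.4656, lat 116.7151.
Field: 306.4656/20 → 15 → P, 116.7151/10 → 11 → L; chars PL.
Square: 6.4656/2 → 3, 6.7151/1 → 6; chars 36.
Subsquare: 0.4656/0.0833333 → 5 → f, 0.7151/0.0416667 → 17 → r; chars fr.

PL36fr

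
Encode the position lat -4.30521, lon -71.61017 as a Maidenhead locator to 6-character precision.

FI45eq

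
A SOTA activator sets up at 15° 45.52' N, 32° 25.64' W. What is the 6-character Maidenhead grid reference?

HK35ss

Shift to the Maidenhead origin (180°W, 90°S): lon 147.5727, lat 105.7587.
Field: 147.5727/20 → 7 → H, 105.7587/10 → 10 → K; chars HK.
Square: 7.5727/2 → 3, 5.7587/1 → 5; chars 35.
Subsquare: 1.5727/0.0833333 → 18 → s, 0.7587/0.0416667 → 18 → s; chars ss.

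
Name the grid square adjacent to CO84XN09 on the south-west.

CO84wn98

Longitude extended square 0; −1 → -1, wraps to 9, carry into subsquare.
Longitude subsquare x = 23; −1 → 22 = w.
Latitude extended square 9; −1 → 8.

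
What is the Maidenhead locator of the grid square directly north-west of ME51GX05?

ME51fx96

Longitude extended square 0; −1 → -1, wraps to 9, carry into subsquare.
Longitude subsquare g = 6; −1 → 5 = f.
Latitude extended square 5; +1 → 6.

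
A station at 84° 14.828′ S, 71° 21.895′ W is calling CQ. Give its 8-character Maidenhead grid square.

Shift to the Maidenhead origin (180°W, 90°S): lon 108.63508, lat 5.75287.
Field: lon ⌊108.63508/20⌋ = 5 → F; lat ⌊5.75287/10⌋ = 0 → A.
Square: lon ⌊8.63508/2⌋ = 4; lat ⌊5.75287/1⌋ = 5.
Subsquare: lon ⌊0.63508/0.0833333⌋ = 7 → h; lat ⌊0.75287/0.0416667⌋ = 18 → s.
Extended square: lon ⌊0.05175/0.00833333⌋ = 6; lat ⌊0.00287/0.00416667⌋ = 0.

FA45hs60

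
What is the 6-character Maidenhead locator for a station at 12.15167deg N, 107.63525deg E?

Offset from 180°W / 90°S: lon 287.6352°, lat 102.1517°.
Field: lon ⌊287.6352/20⌋ = 14 → O; lat ⌊102.1517/10⌋ = 10 → K.
Square: lon ⌊7.6352/2⌋ = 3; lat ⌊2.1517/1⌋ = 2.
Subsquare: lon ⌊1.6352/0.0833333⌋ = 19 → t; lat ⌊0.1517/0.0416667⌋ = 3 → d.

OK32td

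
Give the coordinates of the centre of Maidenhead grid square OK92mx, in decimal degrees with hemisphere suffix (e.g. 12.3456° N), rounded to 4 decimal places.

12.9792° N, 119.0417° E

Field O=14, K=10: +14·20° lon, +10·10° lat → SW at lon 100°, lat 10°.
Square 9, 2: +9·2° lon, +2·1° lat → SW at lon 118°, lat 12°.
Subsquare m=12, x=23: +12·0.0833333° lon, +23·0.0416667° lat → SW at lon 119°, lat 12.9583°.
Cell spans 0.0833333° lon × 0.0416667° lat. Centre is SW corner plus half of each.
latitude 12.9792° N, longitude 119.0417° E.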